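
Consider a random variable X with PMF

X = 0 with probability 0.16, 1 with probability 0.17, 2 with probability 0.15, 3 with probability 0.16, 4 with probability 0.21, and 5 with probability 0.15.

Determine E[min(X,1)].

0.84

E[min(X,1)] = Σ min(x,1)·P(X=x)
 = 0·0.16 + 1·0.17 + 1·0.15 + 1·0.16 + 1·0.21 + 1·0.15
 = 0 + 0.17 + 0.15 + 0.16 + 0.21 + 0.15
 = 0.84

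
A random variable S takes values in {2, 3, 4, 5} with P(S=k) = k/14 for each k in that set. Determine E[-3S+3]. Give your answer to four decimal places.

E[-3S+3] = Σ (-3s+3)·P(S=s)
 = (-3)·1/7 + (-6)·3/14 + (-9)·2/7 + (-12)·5/14
 = (-3/7) + (-9/7) + (-18/7) + (-30/7)
 = -60/7

-8.5714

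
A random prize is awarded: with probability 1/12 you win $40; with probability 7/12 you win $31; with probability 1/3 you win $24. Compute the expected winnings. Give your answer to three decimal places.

29.417

E[payout] = 40·1/12 + 31·7/12 + 24·1/3
 = 10/3 + 217/12 + 8
 = 353/12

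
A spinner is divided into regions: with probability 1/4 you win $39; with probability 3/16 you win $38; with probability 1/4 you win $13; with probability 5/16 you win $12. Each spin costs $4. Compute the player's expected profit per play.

E[payout] = 39·1/4 + 38·3/16 + 13·1/4 + 12·5/16
 = 39/4 + 57/8 + 13/4 + 15/4
 = 191/8
Net = 191/8 - 4 = 159/8

19.875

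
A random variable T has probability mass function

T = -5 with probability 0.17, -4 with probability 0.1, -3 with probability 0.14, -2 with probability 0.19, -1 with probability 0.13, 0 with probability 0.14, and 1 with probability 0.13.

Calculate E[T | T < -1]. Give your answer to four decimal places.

P(T < -1) = 0.17 + 0.1 + 0.14 + 0.19 = 0.6.
E[T | T < -1] = [(-5)·0.17 + (-4)·0.1 + (-3)·0.14 + (-2)·0.19] / 0.6
 = -2.05 / 0.6
 = -41/12

-3.4167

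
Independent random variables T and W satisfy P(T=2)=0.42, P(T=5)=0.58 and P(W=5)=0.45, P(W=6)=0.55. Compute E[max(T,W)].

E[max(T,W)] = Σ_t Σ_w max(t,w) · P(T=t)P(W=w)
 = 5·0.189 + 6·0.231 + 5·0.261 + 6·0.319
 = 0.945 + 1.386 + 1.305 + 1.914
 = 5.55

5.55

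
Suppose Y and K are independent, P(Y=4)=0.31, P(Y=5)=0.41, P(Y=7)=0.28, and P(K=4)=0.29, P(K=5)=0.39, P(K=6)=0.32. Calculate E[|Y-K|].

E[|Y-K|] = Σ_y Σ_k |y-k| · P(Y=y)P(K=k)
 = 0·0.0899 + 1·0.1209 + 2·0.0992 + 1·0.1189 + 0·0.1599 + 1·0.1312 + 3·0.0812 + 2·0.1092 + 1·0.0896
 = 0 + 0.1209 + 0.1984 + 0.1189 + 0 + 0.1312 + 0.2436 + 0.2184 + 0.0896
 = 1.121

1.121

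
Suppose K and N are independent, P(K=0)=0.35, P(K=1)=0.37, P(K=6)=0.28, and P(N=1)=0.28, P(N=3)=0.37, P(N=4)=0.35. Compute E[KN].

E[KN] = Σ_k Σ_n kn · P(K=k)P(N=n)
 = 0·0.098 + 0·0.1295 + 0·0.1225 + 1·0.1036 + 3·0.1369 + 4·0.1295 + 6·0.0784 + 18·0.1036 + 24·0.098
 = 0 + 0 + 0 + 0.1036 + 0.4107 + 0.518 + 0.4704 + 1.8648 + 2.352
 = 5.7195

5.7195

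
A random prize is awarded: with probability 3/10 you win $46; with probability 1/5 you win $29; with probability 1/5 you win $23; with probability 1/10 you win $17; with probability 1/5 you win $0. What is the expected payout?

25.9

E[payout] = 46·3/10 + 29·1/5 + 23·1/5 + 17·1/10 + 0·1/5
 = 69/5 + 29/5 + 23/5 + 17/10 + 0
 = 259/10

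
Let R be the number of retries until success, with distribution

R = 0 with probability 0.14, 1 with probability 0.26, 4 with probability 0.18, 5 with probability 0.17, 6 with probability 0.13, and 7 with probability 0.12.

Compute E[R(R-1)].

14.5

E[R(R-1)] = Σ r(r-1)·P(R=r)
 = 0·0.14 + 0·0.26 + 12·0.18 + 20·0.17 + 30·0.13 + 42·0.12
 = 0 + 0 + 2.16 + 3.4 + 3.9 + 5.04
 = 14.5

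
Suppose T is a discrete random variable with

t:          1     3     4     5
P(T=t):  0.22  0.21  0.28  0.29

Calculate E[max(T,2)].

E[max(T,2)] = Σ max(t,2)·P(T=t)
 = 2·0.22 + 3·0.21 + 4·0.28 + 5·0.29
 = 0.44 + 0.63 + 1.12 + 1.45
 = 3.64

3.64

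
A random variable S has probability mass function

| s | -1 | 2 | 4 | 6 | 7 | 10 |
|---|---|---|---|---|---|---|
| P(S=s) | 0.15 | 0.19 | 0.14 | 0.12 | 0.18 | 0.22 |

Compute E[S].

E[S] = Σ s·P(S=s)
 = (-1)·0.15 + 2·0.19 + 4·0.14 + 6·0.12 + 7·0.18 + 10·0.22
 = (-0.15) + 0.38 + 0.56 + 0.72 + 1.26 + 2.2
 = 4.97

4.97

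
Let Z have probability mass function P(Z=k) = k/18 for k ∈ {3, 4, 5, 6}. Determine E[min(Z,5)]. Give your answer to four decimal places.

E[min(Z,5)] = Σ min(z,5)·P(Z=z)
 = 3·1/6 + 4·2/9 + 5·5/18 + 5·1/3
 = 1/2 + 8/9 + 25/18 + 5/3
 = 40/9

4.4444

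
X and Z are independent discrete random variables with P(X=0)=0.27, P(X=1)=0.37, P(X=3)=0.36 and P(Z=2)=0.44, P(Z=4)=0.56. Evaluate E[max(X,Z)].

E[max(X,Z)] = Σ_x Σ_z max(x,z) · P(X=x)P(Z=z)
 = 2·0.1188 + 4·0.1512 + 2·0.1628 + 4·0.2072 + 3·0.1584 + 4·0.2016
 = 0.2376 + 0.6048 + 0.3256 + 0.8288 + 0.4752 + 0.8064
 = 3.2784

3.2784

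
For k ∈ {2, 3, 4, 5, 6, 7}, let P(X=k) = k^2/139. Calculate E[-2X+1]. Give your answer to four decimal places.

-10.2662

E[-2X+1] = Σ (-2x+1)·P(X=x)
 = (-3)·4/139 + (-5)·9/139 + (-7)·16/139 + (-9)·25/139 + (-11)·36/139 + (-13)·49/139
 = (-12/139) + (-45/139) + (-112/139) + (-225/139) + (-396/139) + (-637/139)
 = -1427/139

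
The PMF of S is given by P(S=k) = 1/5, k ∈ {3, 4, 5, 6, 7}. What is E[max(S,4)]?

E[max(S,4)] = Σ max(s,4)·P(S=s)
 = 4·1/5 + 4·1/5 + 5·1/5 + 6·1/5 + 7·1/5
 = 4/5 + 4/5 + 1 + 6/5 + 7/5
 = 26/5

5.2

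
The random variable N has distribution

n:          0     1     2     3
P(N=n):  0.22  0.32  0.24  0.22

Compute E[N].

1.46

E[N] = Σ n·P(N=n)
 = 0·0.22 + 1·0.32 + 2·0.24 + 3·0.22
 = 0 + 0.32 + 0.48 + 0.66
 = 1.46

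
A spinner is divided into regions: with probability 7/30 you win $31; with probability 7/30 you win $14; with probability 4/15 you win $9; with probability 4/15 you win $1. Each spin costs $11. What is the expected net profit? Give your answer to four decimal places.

E[payout] = 31·7/30 + 14·7/30 + 9·4/15 + 1·4/15
 = 217/30 + 49/15 + 12/5 + 4/15
 = 79/6
Net = 79/6 - 11 = 13/6

2.1667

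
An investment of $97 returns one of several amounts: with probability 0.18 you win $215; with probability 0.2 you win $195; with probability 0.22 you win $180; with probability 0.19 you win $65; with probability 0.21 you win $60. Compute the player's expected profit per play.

E[payout] = 215·0.18 + 195·0.2 + 180·0.22 + 65·0.19 + 60·0.21
 = 38.7 + 39 + 39.6 + 12.35 + 12.6
 = 142.25
Net = 142.25 - 97 = 45.25

45.25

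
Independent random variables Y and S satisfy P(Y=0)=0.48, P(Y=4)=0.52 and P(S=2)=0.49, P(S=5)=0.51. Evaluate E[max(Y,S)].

4.0396

E[max(Y,S)] = Σ_y Σ_s max(y,s) · P(Y=y)P(S=s)
 = 2·0.2352 + 5·0.2448 + 4·0.2548 + 5·0.2652
 = 0.4704 + 1.224 + 1.0192 + 1.326
 = 4.0396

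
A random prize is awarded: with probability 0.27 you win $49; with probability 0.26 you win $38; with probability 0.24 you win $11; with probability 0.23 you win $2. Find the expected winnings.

26.21

E[payout] = 49·0.27 + 38·0.26 + 11·0.24 + 2·0.23
 = 13.23 + 9.88 + 2.64 + 0.46
 = 26.21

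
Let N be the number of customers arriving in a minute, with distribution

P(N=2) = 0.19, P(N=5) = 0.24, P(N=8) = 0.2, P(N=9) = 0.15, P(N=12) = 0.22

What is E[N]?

E[N] = Σ n·P(N=n)
 = 2·0.19 + 5·0.24 + 8·0.2 + 9·0.15 + 12·0.22
 = 0.38 + 1.2 + 1.6 + 1.35 + 2.64
 = 7.17

7.17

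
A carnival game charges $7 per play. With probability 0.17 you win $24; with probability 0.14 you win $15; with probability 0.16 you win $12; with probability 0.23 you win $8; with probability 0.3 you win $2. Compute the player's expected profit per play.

E[payout] = 24·0.17 + 15·0.14 + 12·0.16 + 8·0.23 + 2·0.3
 = 4.08 + 2.1 + 1.92 + 1.84 + 0.6
 = 10.54
Net = 10.54 - 7 = 3.54

3.54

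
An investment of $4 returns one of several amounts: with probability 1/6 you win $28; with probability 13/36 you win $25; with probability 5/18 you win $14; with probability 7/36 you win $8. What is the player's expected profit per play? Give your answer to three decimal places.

15.139

E[payout] = 28·1/6 + 25·13/36 + 14·5/18 + 8·7/36
 = 14/3 + 325/36 + 35/9 + 14/9
 = 689/36
Net = 689/36 - 4 = 545/36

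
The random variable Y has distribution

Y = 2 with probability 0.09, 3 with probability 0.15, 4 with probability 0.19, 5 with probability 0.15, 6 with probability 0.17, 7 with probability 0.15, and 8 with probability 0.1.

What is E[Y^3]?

175.05

E[Y^3] = Σ y^3·P(Y=y)
 = 8·0.09 + 27·0.15 + 64·0.19 + 125·0.15 + 216·0.17 + 343·0.15 + 512·0.1
 = 0.72 + 4.05 + 12.16 + 18.75 + 36.72 + 51.45 + 51.2
 = 175.05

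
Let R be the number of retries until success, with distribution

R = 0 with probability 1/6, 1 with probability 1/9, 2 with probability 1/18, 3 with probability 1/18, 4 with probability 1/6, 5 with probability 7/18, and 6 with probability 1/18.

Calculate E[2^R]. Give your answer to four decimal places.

E[2^R] = Σ 2^r·P(R=r)
 = 1·1/6 + 2·1/9 + 4·1/18 + 8·1/18 + 16·1/6 + 32·7/18 + 64·1/18
 = 1/6 + 2/9 + 2/9 + 4/9 + 8/3 + 112/9 + 32/9
 = 355/18

19.7222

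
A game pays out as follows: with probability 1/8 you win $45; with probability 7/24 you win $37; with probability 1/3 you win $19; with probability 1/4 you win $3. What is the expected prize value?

23.5

E[payout] = 45·1/8 + 37·7/24 + 19·1/3 + 3·1/4
 = 45/8 + 259/24 + 19/3 + 3/4
 = 47/2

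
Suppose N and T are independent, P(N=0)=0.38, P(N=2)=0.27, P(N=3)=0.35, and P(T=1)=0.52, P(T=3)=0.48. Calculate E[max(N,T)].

E[max(N,T)] = Σ_n Σ_t max(n,t) · P(N=n)P(T=t)
 = 1·0.1976 + 3·0.1824 + 2·0.1404 + 3·0.1296 + 3·0.182 + 3·0.168
 = 0.1976 + 0.5472 + 0.2808 + 0.3888 + 0.546 + 0.504
 = 2.4644

2.4644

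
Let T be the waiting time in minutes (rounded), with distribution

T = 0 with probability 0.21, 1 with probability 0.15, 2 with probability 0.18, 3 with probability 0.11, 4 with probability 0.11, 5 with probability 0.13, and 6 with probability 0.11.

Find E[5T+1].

13.95

E[5T+1] = Σ (5t+1)·P(T=t)
 = 1·0.21 + 6·0.15 + 11·0.18 + 16·0.11 + 21·0.11 + 26·0.13 + 31·0.11
 = 0.21 + 0.9 + 1.98 + 1.76 + 2.31 + 3.38 + 3.41
 = 13.95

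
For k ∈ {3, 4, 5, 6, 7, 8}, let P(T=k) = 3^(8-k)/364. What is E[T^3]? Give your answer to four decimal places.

E[T^3] = Σ t^3·P(T=t)
 = 27·243/364 + 64·81/364 + 125·27/364 + 216·9/364 + 343·3/364 + 512·1/364
 = 6561/364 + 1296/91 + 3375/364 + 486/91 + 147/52 + 128/91
 = 18605/364

51.1126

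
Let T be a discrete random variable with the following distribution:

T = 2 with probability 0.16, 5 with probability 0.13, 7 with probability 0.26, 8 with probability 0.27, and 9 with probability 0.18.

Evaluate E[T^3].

376.17

E[T^3] = Σ t^3·P(T=t)
 = 8·0.16 + 125·0.13 + 343·0.26 + 512·0.27 + 729·0.18
 = 1.28 + 16.25 + 89.18 + 138.24 + 131.22
 = 376.17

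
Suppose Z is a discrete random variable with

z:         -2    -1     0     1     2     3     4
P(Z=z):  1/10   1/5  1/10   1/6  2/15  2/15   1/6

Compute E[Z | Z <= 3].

0.52

P(Z <= 3) = 1/10 + 1/5 + 1/10 + 1/6 + 2/15 + 2/15 = 5/6.
E[Z | Z <= 3] = [(-2)·1/10 + (-1)·1/5 + 0·1/10 + 1·1/6 + 2·2/15 + 3·2/15] / (5/6)
 = 13/30 / (5/6)
 = 13/25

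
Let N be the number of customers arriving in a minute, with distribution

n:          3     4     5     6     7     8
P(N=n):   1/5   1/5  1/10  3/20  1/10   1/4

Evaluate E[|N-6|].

1.7

E[|N-6|] = Σ |n-6|·P(N=n)
 = 3·1/5 + 2·1/5 + 1·1/10 + 0·3/20 + 1·1/10 + 2·1/4
 = 3/5 + 2/5 + 1/10 + 0 + 1/10 + 1/2
 = 17/10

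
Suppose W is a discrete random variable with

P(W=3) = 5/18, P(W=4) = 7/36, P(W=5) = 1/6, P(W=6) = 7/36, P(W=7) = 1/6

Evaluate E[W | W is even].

P(W is even) = 7/36 + 7/36 = 7/18.
E[W | W is even] = [4·7/36 + 6·7/36] / (7/18)
 = 35/18 / (7/18)
 = 5

5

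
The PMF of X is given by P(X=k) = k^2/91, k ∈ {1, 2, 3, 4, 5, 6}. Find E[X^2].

25

E[X^2] = Σ x^2·P(X=x)
 = 1·1/91 + 4·4/91 + 9·9/91 + 16·16/91 + 25·25/91 + 36·36/91
 = 1/91 + 16/91 + 81/91 + 256/91 + 625/91 + 1296/91
 = 25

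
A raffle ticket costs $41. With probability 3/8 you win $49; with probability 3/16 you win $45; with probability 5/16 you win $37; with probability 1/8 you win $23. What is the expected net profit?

E[payout] = 49·3/8 + 45·3/16 + 37·5/16 + 23·1/8
 = 147/8 + 135/16 + 185/16 + 23/8
 = 165/4
Net = 165/4 - 41 = 1/4

0.25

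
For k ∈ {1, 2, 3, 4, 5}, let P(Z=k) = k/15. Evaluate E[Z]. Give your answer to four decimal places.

3.6667

E[Z] = Σ z·P(Z=z)
 = 1·1/15 + 2·2/15 + 3·1/5 + 4·4/15 + 5·1/3
 = 1/15 + 4/15 + 3/5 + 16/15 + 5/3
 = 11/3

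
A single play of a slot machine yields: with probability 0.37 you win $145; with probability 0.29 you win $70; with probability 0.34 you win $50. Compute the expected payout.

E[payout] = 145·0.37 + 70·0.29 + 50·0.34
 = 53.65 + 20.3 + 17
 = 90.95

90.95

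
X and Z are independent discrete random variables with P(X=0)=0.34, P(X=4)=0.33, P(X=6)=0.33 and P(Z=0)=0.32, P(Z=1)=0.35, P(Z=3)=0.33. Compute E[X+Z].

4.64

E[X+Z] = Σ_x Σ_z (x+z) · P(X=x)P(Z=z)
 = 0·0.1088 + 1·0.119 + 3·0.1122 + 4·0.1056 + 5·0.1155 + 7·0.1089 + 6·0.1056 + 7·0.1155 + 9·0.1089
 = 0 + 0.119 + 0.3366 + 0.4224 + 0.5775 + 0.7623 + 0.6336 + 0.8085 + 0.9801
 = 4.64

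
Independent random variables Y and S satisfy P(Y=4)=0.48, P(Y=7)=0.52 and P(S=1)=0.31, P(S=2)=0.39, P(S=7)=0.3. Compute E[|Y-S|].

E[|Y-S|] = Σ_y Σ_s |y-s| · P(Y=y)P(S=s)
 = 3·0.1488 + 2·0.1872 + 3·0.144 + 6·0.1612 + 5·0.2028 + 0·0.156
 = 0.4464 + 0.3744 + 0.432 + 0.9672 + 1.014 + 0
 = 3.234

3.234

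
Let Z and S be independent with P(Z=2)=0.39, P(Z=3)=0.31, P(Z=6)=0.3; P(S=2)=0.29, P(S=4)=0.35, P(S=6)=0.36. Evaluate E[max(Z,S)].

E[max(Z,S)] = Σ_z Σ_s max(z,s) · P(Z=z)P(S=s)
 = 2·0.1131 + 4·0.1365 + 6·0.1404 + 3·0.0899 + 4·0.1085 + 6·0.1116 + 6·0.087 + 6·0.105 + 6·0.108
 = 0.2262 + 0.546 + 0.8424 + 0.2697 + 0.434 + 0.6696 + 0.522 + 0.63 + 0.648
 = 4.7879

4.7879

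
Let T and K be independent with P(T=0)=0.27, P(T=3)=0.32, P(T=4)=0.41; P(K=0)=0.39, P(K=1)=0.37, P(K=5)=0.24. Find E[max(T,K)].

E[max(T,K)] = Σ_t Σ_k max(t,k) · P(T=t)P(K=k)
 = 0·0.1053 + 1·0.0999 + 5·0.0648 + 3·0.1248 + 3·0.1184 + 5·0.0768 + 4·0.1599 + 4·0.1517 + 5·0.0984
 = 0 + 0.0999 + 0.324 + 0.3744 + 0.3552 + 0.384 + 0.6396 + 0.6068 + 0.492
 = 3.2759

3.2759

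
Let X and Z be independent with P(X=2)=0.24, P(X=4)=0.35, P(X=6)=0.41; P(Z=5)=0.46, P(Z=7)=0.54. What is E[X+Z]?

10.42

E[X+Z] = Σ_x Σ_z (x+z) · P(X=x)P(Z=z)
 = 7·0.1104 + 9·0.1296 + 9·0.161 + 11·0.189 + 11·0.1886 + 13·0.2214
 = 0.7728 + 1.1664 + 1.449 + 2.079 + 2.0746 + 2.8782
 = 10.42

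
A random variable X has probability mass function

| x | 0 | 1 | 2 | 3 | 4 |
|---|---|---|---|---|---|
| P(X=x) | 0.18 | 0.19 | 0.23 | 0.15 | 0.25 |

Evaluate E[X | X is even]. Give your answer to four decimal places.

2.2121

P(X is even) = 0.18 + 0.23 + 0.25 = 0.66.
E[X | X is even] = [0·0.18 + 2·0.23 + 4·0.25] / 0.66
 = 1.46 / 0.66
 = 73/33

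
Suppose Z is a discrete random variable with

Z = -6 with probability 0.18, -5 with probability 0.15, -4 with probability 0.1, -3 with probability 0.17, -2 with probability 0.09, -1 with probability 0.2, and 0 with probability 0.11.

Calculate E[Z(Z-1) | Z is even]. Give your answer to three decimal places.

21.042

P(Z is even) = 0.18 + 0.1 + 0.09 + 0.11 = 0.48.
E[Z(Z-1) | Z is even] = [42·0.18 + 20·0.1 + 6·0.09 + 0·0.11] / 0.48
 = 10.1 / 0.48
 = 505/24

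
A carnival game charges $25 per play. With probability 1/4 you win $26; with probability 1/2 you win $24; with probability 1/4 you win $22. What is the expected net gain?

-1

E[payout] = 26·1/4 + 24·1/2 + 22·1/4
 = 13/2 + 12 + 11/2
 = 24
Net = 24 - 25 = -1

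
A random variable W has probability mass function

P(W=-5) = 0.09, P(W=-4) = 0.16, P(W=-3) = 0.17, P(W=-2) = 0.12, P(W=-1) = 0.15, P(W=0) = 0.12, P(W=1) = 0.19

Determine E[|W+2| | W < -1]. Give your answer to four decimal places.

P(W < -1) = 0.09 + 0.16 + 0.17 + 0.12 = 0.54.
E[|W+2| | W < -1] = [3·0.09 + 2·0.16 + 1·0.17 + 0·0.12] / 0.54
 = 0.76 / 0.54
 = 38/27

1.4074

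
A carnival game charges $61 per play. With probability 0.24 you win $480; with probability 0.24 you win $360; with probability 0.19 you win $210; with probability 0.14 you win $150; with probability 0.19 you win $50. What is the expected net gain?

E[payout] = 480·0.24 + 360·0.24 + 210·0.19 + 150·0.14 + 50·0.19
 = 115.2 + 86.4 + 39.9 + 21 + 9.5
 = 272
Net = 272 - 61 = 211

211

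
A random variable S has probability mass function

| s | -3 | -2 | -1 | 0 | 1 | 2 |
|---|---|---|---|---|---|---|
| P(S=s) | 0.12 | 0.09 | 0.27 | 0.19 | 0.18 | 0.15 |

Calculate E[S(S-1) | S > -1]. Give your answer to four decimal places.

0.5769

P(S > -1) = 0.19 + 0.18 + 0.15 = 0.52.
E[S(S-1) | S > -1] = [0·0.19 + 0·0.18 + 2·0.15] / 0.52
 = 0.3 / 0.52
 = 15/26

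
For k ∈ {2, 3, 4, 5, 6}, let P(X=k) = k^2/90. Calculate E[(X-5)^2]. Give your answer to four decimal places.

E[(X-5)^2] = Σ (x-5)^2·P(X=x)
 = 9·2/45 + 4·1/10 + 1·8/45 + 0·5/18 + 1·2/5
 = 2/5 + 2/5 + 8/45 + 0 + 2/5
 = 62/45

1.3778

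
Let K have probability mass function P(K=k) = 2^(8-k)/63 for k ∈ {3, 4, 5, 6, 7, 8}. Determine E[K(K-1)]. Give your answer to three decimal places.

12.762

E[K(K-1)] = Σ k(k-1)·P(K=k)
 = 6·32/63 + 12·16/63 + 20·8/63 + 30·4/63 + 42·2/63 + 56·1/63
 = 64/21 + 64/21 + 160/63 + 40/21 + 4/3 + 8/9
 = 268/21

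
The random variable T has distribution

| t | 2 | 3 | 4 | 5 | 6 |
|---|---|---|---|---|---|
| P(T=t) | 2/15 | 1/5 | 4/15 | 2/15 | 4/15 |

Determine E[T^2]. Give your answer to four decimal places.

E[T^2] = Σ t^2·P(T=t)
 = 4·2/15 + 9·1/5 + 16·4/15 + 25·2/15 + 36·4/15
 = 8/15 + 9/5 + 64/15 + 10/3 + 48/5
 = 293/15

19.5333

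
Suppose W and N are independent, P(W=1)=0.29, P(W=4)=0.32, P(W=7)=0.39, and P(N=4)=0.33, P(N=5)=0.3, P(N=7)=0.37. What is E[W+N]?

E[W+N] = Σ_w Σ_n (w+n) · P(W=w)P(N=n)
 = 5·0.0957 + 6·0.087 + 8·0.1073 + 8·0.1056 + 9·0.096 + 11·0.1184 + 11·0.1287 + 12·0.117 + 14·0.1443
 = 0.4785 + 0.522 + 0.8584 + 0.8448 + 0.864 + 1.3024 + 1.4157 + 1.404 + 2.0202
 = 9.71

9.71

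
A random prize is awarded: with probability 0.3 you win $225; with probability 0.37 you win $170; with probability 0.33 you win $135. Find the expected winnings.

174.95

E[payout] = 225·0.3 + 170·0.37 + 135·0.33
 = 67.5 + 62.9 + 44.55
 = 174.95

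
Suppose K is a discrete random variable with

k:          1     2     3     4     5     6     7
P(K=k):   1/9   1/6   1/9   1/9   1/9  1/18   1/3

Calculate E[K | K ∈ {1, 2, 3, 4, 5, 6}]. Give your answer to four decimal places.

3.1667

P(K ∈ {1, 2, 3, 4, 5, 6}) = 1/9 + 1/6 + 1/9 + 1/9 + 1/9 + 1/18 = 2/3.
E[K | K ∈ {1, 2, 3, 4, 5, 6}] = [1·1/9 + 2·1/6 + 3·1/9 + 4·1/9 + 5·1/9 + 6·1/18] / (2/3)
 = 19/9 / (2/3)
 = 19/6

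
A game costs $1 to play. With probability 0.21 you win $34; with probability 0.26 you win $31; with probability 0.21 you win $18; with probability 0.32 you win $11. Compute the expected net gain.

21.5

E[payout] = 34·0.21 + 31·0.26 + 18·0.21 + 11·0.32
 = 7.14 + 8.06 + 3.78 + 3.52
 = 22.5
Net = 22.5 - 1 = 21.5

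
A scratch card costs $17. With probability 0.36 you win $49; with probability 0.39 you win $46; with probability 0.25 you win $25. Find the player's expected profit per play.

24.83

E[payout] = 49·0.36 + 46·0.39 + 25·0.25
 = 17.64 + 17.94 + 6.25
 = 41.83
Net = 41.83 - 17 = 24.83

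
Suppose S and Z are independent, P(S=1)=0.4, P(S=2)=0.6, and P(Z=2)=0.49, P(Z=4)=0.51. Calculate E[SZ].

4.832

E[SZ] = Σ_s Σ_z sz · P(S=s)P(Z=z)
 = 2·0.196 + 4·0.204 + 4·0.294 + 8·0.306
 = 0.392 + 0.816 + 1.176 + 2.448
 = 4.832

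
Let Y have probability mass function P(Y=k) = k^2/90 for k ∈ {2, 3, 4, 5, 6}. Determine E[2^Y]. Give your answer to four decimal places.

38.3111

E[2^Y] = Σ 2^y·P(Y=y)
 = 4·2/45 + 8·1/10 + 16·8/45 + 32·5/18 + 64·2/5
 = 8/45 + 4/5 + 128/45 + 80/9 + 128/5
 = 1724/45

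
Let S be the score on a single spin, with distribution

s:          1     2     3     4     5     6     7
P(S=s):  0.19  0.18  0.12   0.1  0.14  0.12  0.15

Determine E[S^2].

E[S^2] = Σ s^2·P(S=s)
 = 1·0.19 + 4·0.18 + 9·0.12 + 16·0.1 + 25·0.14 + 36·0.12 + 49·0.15
 = 0.19 + 0.72 + 1.08 + 1.6 + 3.5 + 4.32 + 7.35
 = 18.76

18.76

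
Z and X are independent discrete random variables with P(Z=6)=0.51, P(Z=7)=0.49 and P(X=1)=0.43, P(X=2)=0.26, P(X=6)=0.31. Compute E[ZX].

E[ZX] = Σ_z Σ_x zx · P(Z=z)P(X=x)
 = 6·0.2193 + 12·0.1326 + 36·0.1581 + 7·0.2107 + 14·0.1274 + 42·0.1519
 = 1.3158 + 1.5912 + 5.6916 + 1.4749 + 1.7836 + 6.3798
 = 18.2369

18.2369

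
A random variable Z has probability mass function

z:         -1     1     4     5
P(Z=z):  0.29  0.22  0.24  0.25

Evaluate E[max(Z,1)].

2.72

E[max(Z,1)] = Σ max(z,1)·P(Z=z)
 = 1·0.29 + 1·0.22 + 4·0.24 + 5·0.25
 = 0.29 + 0.22 + 0.96 + 1.25
 = 2.72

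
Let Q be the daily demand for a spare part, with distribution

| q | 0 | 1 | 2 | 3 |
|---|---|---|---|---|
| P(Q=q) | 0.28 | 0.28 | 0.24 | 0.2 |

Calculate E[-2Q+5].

E[-2Q+5] = Σ (-2q+5)·P(Q=q)
 = 5·0.28 + 3·0.28 + 1·0.24 + (-1)·0.2
 = 1.4 + 0.84 + 0.24 + (-0.2)
 = 2.28

2.28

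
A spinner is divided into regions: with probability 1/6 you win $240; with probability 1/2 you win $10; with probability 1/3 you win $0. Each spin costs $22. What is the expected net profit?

E[payout] = 240·1/6 + 10·1/2 + 0·1/3
 = 40 + 5 + 0
 = 45
Net = 45 - 22 = 23

23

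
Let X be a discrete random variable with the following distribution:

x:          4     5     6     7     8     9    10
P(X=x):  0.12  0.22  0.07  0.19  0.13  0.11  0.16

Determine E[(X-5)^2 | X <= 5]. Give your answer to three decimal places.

P(X <= 5) = 0.12 + 0.22 = 0.34.
E[(X-5)^2 | X <= 5] = [1·0.12 + 0·0.22] / 0.34
 = 0.12 / 0.34
 = 6/17

0.353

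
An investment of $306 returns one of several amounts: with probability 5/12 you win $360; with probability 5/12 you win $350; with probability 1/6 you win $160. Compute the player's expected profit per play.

E[payout] = 360·5/12 + 350·5/12 + 160·1/6
 = 150 + 875/6 + 80/3
 = 645/2
Net = 645/2 - 306 = 33/2

16.5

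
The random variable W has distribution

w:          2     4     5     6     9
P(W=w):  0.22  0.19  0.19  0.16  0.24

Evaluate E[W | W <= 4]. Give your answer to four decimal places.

P(W <= 4) = 0.22 + 0.19 = 0.41.
E[W | W <= 4] = [2·0.22 + 4·0.19] / 0.41
 = 1.2 / 0.41
 = 120/41

2.9268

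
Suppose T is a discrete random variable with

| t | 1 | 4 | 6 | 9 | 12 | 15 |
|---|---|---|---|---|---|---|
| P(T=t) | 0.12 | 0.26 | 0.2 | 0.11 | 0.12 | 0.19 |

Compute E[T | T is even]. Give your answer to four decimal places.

P(T is even) = 0.26 + 0.2 + 0.12 = 0.58.
E[T | T is even] = [4·0.26 + 6·0.2 + 12·0.12] / 0.58
 = 3.68 / 0.58
 = 184/29

6.3448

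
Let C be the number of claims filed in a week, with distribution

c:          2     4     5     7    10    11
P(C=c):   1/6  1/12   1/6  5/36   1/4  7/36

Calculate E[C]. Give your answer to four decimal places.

E[C] = Σ c·P(C=c)
 = 2·1/6 + 4·1/12 + 5·1/6 + 7·5/36 + 10·1/4 + 11·7/36
 = 1/3 + 1/3 + 5/6 + 35/36 + 5/2 + 77/36
 = 64/9

7.1111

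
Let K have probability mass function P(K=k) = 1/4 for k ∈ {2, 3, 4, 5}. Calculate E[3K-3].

E[3K-3] = Σ (3k-3)·P(K=k)
 = 3·1/4 + 6·1/4 + 9·1/4 + 12·1/4
 = 3/4 + 3/2 + 9/4 + 3
 = 15/2

7.5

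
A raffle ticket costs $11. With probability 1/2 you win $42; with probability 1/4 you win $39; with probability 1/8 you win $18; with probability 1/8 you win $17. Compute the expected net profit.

E[payout] = 42·1/2 + 39·1/4 + 18·1/8 + 17·1/8
 = 21 + 39/4 + 9/4 + 17/8
 = 281/8
Net = 281/8 - 11 = 193/8

24.125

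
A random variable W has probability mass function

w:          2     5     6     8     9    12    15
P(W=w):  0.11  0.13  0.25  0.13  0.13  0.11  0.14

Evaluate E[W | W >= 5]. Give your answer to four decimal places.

8.7416

P(W >= 5) = 0.13 + 0.25 + 0.13 + 0.13 + 0.11 + 0.14 = 0.89.
E[W | W >= 5] = [5·0.13 + 6·0.25 + 8·0.13 + 9·0.13 + 12·0.11 + 15·0.14] / 0.89
 = 7.78 / 0.89
 = 778/89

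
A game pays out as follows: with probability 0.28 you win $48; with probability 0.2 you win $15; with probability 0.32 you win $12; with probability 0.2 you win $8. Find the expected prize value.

E[payout] = 48·0.28 + 15·0.2 + 12·0.32 + 8·0.2
 = 13.44 + 3 + 3.84 + 1.6
 = 21.88

21.88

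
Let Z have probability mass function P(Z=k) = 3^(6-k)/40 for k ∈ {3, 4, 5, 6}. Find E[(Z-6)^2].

7.05

E[(Z-6)^2] = Σ (z-6)^2·P(Z=z)
 = 9·27/40 + 4·9/40 + 1·3/40 + 0·1/40
 = 243/40 + 9/10 + 3/40 + 0
 = 141/20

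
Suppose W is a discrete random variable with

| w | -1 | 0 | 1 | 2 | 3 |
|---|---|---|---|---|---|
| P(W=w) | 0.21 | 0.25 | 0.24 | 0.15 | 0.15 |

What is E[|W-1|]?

E[|W-1|] = Σ |w-1|·P(W=w)
 = 2·0.21 + 1·0.25 + 0·0.24 + 1·0.15 + 2·0.15
 = 0.42 + 0.25 + 0 + 0.15 + 0.3
 = 1.12

1.12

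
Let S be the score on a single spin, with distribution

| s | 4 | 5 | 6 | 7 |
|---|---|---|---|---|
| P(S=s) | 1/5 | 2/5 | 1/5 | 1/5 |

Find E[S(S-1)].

E[S(S-1)] = Σ s(s-1)·P(S=s)
 = 12·1/5 + 20·2/5 + 30·1/5 + 42·1/5
 = 12/5 + 8 + 6 + 42/5
 = 124/5

24.8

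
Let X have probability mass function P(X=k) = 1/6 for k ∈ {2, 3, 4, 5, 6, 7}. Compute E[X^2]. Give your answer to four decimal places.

23.1667

E[X^2] = Σ x^2·P(X=x)
 = 4·1/6 + 9·1/6 + 16·1/6 + 25·1/6 + 36·1/6 + 49·1/6
 = 2/3 + 3/2 + 8/3 + 25/6 + 6 + 49/6
 = 139/6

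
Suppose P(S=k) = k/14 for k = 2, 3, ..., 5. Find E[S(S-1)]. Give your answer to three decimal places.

12.143

E[S(S-1)] = Σ s(s-1)·P(S=s)
 = 2·1/7 + 6·3/14 + 12·2/7 + 20·5/14
 = 2/7 + 9/7 + 24/7 + 50/7
 = 85/7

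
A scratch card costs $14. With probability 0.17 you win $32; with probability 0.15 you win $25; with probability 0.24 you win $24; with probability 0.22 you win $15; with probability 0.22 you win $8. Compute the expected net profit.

E[payout] = 32·0.17 + 25·0.15 + 24·0.24 + 15·0.22 + 8·0.22
 = 5.44 + 3.75 + 5.76 + 3.3 + 1.76
 = 20.01
Net = 20.01 - 14 = 6.01

6.01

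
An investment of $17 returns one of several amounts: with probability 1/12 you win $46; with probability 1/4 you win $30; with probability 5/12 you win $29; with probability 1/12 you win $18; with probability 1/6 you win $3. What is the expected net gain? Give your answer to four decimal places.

E[payout] = 46·1/12 + 30·1/4 + 29·5/12 + 18·1/12 + 3·1/6
 = 23/6 + 15/2 + 145/12 + 3/2 + 1/2
 = 305/12
Net = 305/12 - 17 = 101/12

8.4167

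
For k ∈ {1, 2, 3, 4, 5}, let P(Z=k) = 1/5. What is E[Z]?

E[Z] = Σ z·P(Z=z)
 = 1·1/5 + 2·1/5 + 3·1/5 + 4·1/5 + 5·1/5
 = 1/5 + 2/5 + 3/5 + 4/5 + 1
 = 3

3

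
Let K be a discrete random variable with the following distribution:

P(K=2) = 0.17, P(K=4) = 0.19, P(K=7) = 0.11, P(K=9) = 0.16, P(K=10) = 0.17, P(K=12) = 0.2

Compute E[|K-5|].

E[|K-5|] = Σ |k-5|·P(K=k)
 = 3·0.17 + 1·0.19 + 2·0.11 + 4·0.16 + 5·0.17 + 7·0.2
 = 0.51 + 0.19 + 0.22 + 0.64 + 0.85 + 1.4
 = 3.81

3.81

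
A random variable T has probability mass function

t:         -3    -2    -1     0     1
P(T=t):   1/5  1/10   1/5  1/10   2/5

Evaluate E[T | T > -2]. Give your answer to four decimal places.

0.2857

P(T > -2) = 1/5 + 1/10 + 2/5 = 7/10.
E[T | T > -2] = [(-1)·1/5 + 0·1/10 + 1·2/5] / (7/10)
 = 1/5 / (7/10)
 = 2/7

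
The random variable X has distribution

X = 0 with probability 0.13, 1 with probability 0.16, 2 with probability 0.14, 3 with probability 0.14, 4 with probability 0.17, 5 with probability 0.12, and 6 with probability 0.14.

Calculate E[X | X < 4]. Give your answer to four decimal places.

1.5088

P(X < 4) = 0.13 + 0.16 + 0.14 + 0.14 = 0.57.
E[X | X < 4] = [0·0.13 + 1·0.16 + 2·0.14 + 3·0.14] / 0.57
 = 0.86 / 0.57
 = 86/57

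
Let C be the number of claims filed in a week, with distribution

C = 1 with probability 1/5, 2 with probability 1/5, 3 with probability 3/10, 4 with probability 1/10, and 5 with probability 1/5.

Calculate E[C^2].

10.3

E[C^2] = Σ c^2·P(C=c)
 = 1·1/5 + 4·1/5 + 9·3/10 + 16·1/10 + 25·1/5
 = 1/5 + 4/5 + 27/10 + 8/5 + 5
 = 103/10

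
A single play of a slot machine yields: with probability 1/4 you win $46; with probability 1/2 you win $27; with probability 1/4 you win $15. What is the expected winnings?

E[payout] = 46·1/4 + 27·1/2 + 15·1/4
 = 23/2 + 27/2 + 15/4
 = 115/4

28.75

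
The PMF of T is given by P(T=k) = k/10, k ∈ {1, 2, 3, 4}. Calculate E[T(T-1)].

E[T(T-1)] = Σ t(t-1)·P(T=t)
 = 0·1/10 + 2·1/5 + 6·3/10 + 12·2/5
 = 0 + 2/5 + 9/5 + 24/5
 = 7

7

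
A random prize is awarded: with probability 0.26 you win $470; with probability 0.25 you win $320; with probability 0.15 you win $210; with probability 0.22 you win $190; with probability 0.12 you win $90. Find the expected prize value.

E[payout] = 470·0.26 + 320·0.25 + 210·0.15 + 190·0.22 + 90·0.12
 = 122.2 + 80 + 31.5 + 41.8 + 10.8
 = 286.3

286.3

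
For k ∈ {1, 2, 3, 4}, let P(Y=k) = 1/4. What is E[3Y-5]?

2.5

E[3Y-5] = Σ (3y-5)·P(Y=y)
 = (-2)·1/4 + 1·1/4 + 4·1/4 + 7·1/4
 = (-1/2) + 1/4 + 1 + 7/4
 = 5/2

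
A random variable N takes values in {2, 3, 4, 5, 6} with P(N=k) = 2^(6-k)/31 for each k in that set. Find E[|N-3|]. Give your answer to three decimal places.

0.871

E[|N-3|] = Σ |n-3|·P(N=n)
 = 1·16/31 + 0·8/31 + 1·4/31 + 2·2/31 + 3·1/31
 = 16/31 + 0 + 4/31 + 4/31 + 3/31
 = 27/31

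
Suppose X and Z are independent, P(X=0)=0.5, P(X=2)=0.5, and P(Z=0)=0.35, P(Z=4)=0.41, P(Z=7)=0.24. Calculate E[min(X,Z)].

0.65

E[min(X,Z)] = Σ_x Σ_z min(x,z) · P(X=x)P(Z=z)
 = 0·0.175 + 0·0.205 + 0·0.12 + 0·0.175 + 2·0.205 + 2·0.12
 = 0 + 0 + 0 + 0 + 0.41 + 0.24
 = 0.65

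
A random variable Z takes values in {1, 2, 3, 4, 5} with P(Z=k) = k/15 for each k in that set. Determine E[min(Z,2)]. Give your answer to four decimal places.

E[min(Z,2)] = Σ min(z,2)·P(Z=z)
 = 1·1/15 + 2·2/15 + 2·1/5 + 2·4/15 + 2·1/3
 = 1/15 + 4/15 + 2/5 + 8/15 + 2/3
 = 29/15

1.9333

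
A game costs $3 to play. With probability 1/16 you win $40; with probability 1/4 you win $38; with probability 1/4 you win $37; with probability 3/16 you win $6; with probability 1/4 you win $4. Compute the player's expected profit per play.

20.375

E[payout] = 40·1/16 + 38·1/4 + 37·1/4 + 6·3/16 + 4·1/4
 = 5/2 + 19/2 + 37/4 + 9/8 + 1
 = 187/8
Net = 187/8 - 3 = 163/8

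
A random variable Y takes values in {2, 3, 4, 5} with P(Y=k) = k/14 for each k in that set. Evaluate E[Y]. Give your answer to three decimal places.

E[Y] = Σ y·P(Y=y)
 = 2·1/7 + 3·3/14 + 4·2/7 + 5·5/14
 = 2/7 + 9/14 + 8/7 + 25/14
 = 27/7

3.857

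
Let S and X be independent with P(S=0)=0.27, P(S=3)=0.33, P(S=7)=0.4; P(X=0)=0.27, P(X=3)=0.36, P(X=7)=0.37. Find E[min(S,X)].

2.1907

E[min(S,X)] = Σ_s Σ_x min(s,x) · P(S=s)P(X=x)
 = 0·0.0729 + 0·0.0972 + 0·0.0999 + 0·0.0891 + 3·0.1188 + 3·0.1221 + 0·0.108 + 3·0.144 + 7·0.148
 = 0 + 0 + 0 + 0 + 0.3564 + 0.3663 + 0 + 0.432 + 1.036
 = 2.1907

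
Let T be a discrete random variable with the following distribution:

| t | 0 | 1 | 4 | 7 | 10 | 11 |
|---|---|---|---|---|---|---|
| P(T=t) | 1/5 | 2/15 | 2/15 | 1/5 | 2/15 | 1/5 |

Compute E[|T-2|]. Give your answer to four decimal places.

E[|T-2|] = Σ |t-2|·P(T=t)
 = 2·1/5 + 1·2/15 + 2·2/15 + 5·1/5 + 8·2/15 + 9·1/5
 = 2/5 + 2/15 + 4/15 + 1 + 16/15 + 9/5
 = 14/3

4.6667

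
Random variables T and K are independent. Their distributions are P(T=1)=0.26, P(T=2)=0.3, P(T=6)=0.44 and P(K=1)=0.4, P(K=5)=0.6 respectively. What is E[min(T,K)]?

E[min(T,K)] = Σ_t Σ_k min(t,k) · P(T=t)P(K=k)
 = 1·0.104 + 1·0.156 + 1·0.12 + 2·0.18 + 1·0.176 + 5·0.264
 = 0.104 + 0.156 + 0.12 + 0.36 + 0.176 + 1.32
 = 2.236

2.236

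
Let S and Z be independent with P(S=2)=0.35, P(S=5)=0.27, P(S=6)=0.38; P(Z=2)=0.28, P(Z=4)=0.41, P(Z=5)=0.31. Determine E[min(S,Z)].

3.1375

E[min(S,Z)] = Σ_s Σ_z min(s,z) · P(S=s)P(Z=z)
 = 2·0.098 + 2·0.1435 + 2·0.1085 + 2·0.0756 + 4·0.1107 + 5·0.0837 + 2·0.1064 + 4·0.1558 + 5·0.1178
 = 0.196 + 0.287 + 0.217 + 0.1512 + 0.4428 + 0.4185 + 0.2128 + 0.6232 + 0.589
 = 3.1375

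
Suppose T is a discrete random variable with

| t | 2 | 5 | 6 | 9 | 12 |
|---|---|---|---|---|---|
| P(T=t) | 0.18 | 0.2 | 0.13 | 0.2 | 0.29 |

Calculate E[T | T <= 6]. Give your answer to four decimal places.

4.1961

P(T <= 6) = 0.18 + 0.2 + 0.13 = 0.51.
E[T | T <= 6] = [2·0.18 + 5·0.2 + 6·0.13] / 0.51
 = 2.14 / 0.51
 = 214/51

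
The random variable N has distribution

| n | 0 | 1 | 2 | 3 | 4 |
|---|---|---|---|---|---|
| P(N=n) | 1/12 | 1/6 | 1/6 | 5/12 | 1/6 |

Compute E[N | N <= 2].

P(N <= 2) = 1/12 + 1/6 + 1/6 = 5/12.
E[N | N <= 2] = [0·1/12 + 1·1/6 + 2·1/6] / (5/12)
 = 1/2 / (5/12)
 = 6/5

1.2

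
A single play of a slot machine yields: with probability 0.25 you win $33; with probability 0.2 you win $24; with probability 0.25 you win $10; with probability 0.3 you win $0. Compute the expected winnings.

15.55

E[payout] = 33·0.25 + 24·0.2 + 10·0.25 + 0·0.3
 = 8.25 + 4.8 + 2.5 + 0
 = 15.55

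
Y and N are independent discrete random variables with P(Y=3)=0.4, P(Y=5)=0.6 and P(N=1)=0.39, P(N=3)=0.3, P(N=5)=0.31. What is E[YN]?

E[YN] = Σ_y Σ_n yn · P(Y=y)P(N=n)
 = 3·0.156 + 9·0.12 + 15·0.124 + 5·0.234 + 15·0.18 + 25·0.186
 = 0.468 + 1.08 + 1.86 + 1.17 + 2.7 + 4.65
 = 11.928

11.928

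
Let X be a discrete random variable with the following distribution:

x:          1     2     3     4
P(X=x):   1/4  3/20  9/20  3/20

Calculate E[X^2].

7.3

E[X^2] = Σ x^2·P(X=x)
 = 1·1/4 + 4·3/20 + 9·9/20 + 16·3/20
 = 1/4 + 3/5 + 81/20 + 12/5
 = 73/10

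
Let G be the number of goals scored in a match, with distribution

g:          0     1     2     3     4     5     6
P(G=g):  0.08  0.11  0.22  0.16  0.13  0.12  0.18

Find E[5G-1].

E[5G-1] = Σ (5g-1)·P(G=g)
 = (-1)·0.08 + 4·0.11 + 9·0.22 + 14·0.16 + 19·0.13 + 24·0.12 + 29·0.18
 = (-0.08) + 0.44 + 1.98 + 2.24 + 2.47 + 2.88 + 5.22
 = 15.15

15.15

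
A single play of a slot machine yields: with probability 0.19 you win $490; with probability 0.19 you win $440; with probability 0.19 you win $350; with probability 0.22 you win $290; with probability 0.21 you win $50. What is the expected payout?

E[payout] = 490·0.19 + 440·0.19 + 350·0.19 + 290·0.22 + 50·0.21
 = 93.1 + 83.6 + 66.5 + 63.8 + 10.5
 = 317.5

317.5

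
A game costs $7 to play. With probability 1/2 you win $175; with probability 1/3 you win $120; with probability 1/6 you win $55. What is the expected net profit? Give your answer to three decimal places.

E[payout] = 175·1/2 + 120·1/3 + 55·1/6
 = 175/2 + 40 + 55/6
 = 410/3
Net = 410/3 - 7 = 389/3

129.667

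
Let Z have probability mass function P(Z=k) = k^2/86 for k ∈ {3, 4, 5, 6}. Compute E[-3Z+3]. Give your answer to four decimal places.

E[-3Z+3] = Σ (-3z+3)·P(Z=z)
 = (-6)·9/86 + (-9)·8/43 + (-12)·25/86 + (-15)·18/43
 = (-27/43) + (-72/43) + (-150/43) + (-270/43)
 = -519/43

-12.0698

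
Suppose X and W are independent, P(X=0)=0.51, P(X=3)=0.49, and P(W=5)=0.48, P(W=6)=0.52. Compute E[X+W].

E[X+W] = Σ_x Σ_w (x+w) · P(X=x)P(W=w)
 = 5·0.2448 + 6·0.2652 + 8·0.2352 + 9·0.2548
 = 1.224 + 1.5912 + 1.8816 + 2.2932
 = 6.99

6.99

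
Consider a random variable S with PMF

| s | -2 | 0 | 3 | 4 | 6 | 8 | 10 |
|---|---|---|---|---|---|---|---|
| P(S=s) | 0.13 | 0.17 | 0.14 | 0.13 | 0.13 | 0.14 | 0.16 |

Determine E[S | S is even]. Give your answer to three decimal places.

P(S is even) = 0.13 + 0.17 + 0.13 + 0.13 + 0.14 + 0.16 = 0.86.
E[S | S is even] = [(-2)·0.13 + 0·0.17 + 4·0.13 + 6·0.13 + 8·0.14 + 10·0.16] / 0.86
 = 3.76 / 0.86
 = 188/43

4.372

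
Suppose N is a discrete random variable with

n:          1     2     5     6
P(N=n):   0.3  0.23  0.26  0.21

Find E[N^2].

15.28

E[N^2] = Σ n^2·P(N=n)
 = 1·0.3 + 4·0.23 + 25·0.26 + 36·0.21
 = 0.3 + 0.92 + 6.5 + 7.56
 = 15.28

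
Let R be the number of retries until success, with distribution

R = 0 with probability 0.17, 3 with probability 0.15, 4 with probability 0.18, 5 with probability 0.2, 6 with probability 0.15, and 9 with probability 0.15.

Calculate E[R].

4.42

E[R] = Σ r·P(R=r)
 = 0·0.17 + 3·0.15 + 4·0.18 + 5·0.2 + 6·0.15 + 9·0.15
 = 0 + 0.45 + 0.72 + 1 + 0.9 + 1.35
 = 4.42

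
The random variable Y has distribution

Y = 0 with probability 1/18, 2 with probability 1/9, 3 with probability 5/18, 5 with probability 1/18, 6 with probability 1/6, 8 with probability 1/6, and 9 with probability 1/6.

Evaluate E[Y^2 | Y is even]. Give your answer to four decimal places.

P(Y is even) = 1/18 + 1/9 + 1/6 + 1/6 = 1/2.
E[Y^2 | Y is even] = [0·1/18 + 4·1/9 + 36·1/6 + 64·1/6] / (1/2)
 = 154/9 / (1/2)
 = 308/9

34.2222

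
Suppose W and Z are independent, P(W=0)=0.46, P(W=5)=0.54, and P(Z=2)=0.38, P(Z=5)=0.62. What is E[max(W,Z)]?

E[max(W,Z)] = Σ_w Σ_z max(w,z) · P(W=w)P(Z=z)
 = 2·0.1748 + 5·0.2852 + 5·0.2052 + 5·0.3348
 = 0.3496 + 1.426 + 1.026 + 1.674
 = 4.4756

4.4756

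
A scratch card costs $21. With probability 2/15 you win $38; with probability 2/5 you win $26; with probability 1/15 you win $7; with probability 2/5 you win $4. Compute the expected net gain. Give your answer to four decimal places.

E[payout] = 38·2/15 + 26·2/5 + 7·1/15 + 4·2/5
 = 76/15 + 52/5 + 7/15 + 8/5
 = 263/15
Net = 263/15 - 21 = -52/15

-3.4667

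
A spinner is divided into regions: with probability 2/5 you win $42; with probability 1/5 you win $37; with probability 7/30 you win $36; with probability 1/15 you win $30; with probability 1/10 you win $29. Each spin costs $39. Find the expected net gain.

E[payout] = 42·2/5 + 37·1/5 + 36·7/30 + 30·1/15 + 29·1/10
 = 84/5 + 37/5 + 42/5 + 2 + 29/10
 = 75/2
Net = 75/2 - 39 = -3/2

-1.5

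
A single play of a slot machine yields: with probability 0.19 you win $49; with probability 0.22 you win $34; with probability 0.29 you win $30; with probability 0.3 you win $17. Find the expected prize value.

30.59

E[payout] = 49·0.19 + 34·0.22 + 30·0.29 + 17·0.3
 = 9.31 + 7.48 + 8.7 + 5.1
 = 30.59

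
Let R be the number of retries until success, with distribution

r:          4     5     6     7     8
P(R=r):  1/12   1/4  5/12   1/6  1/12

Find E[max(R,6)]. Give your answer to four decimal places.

6.3333

E[max(R,6)] = Σ max(r,6)·P(R=r)
 = 6·1/12 + 6·1/4 + 6·5/12 + 7·1/6 + 8·1/12
 = 1/2 + 3/2 + 5/2 + 7/6 + 2/3
 = 19/3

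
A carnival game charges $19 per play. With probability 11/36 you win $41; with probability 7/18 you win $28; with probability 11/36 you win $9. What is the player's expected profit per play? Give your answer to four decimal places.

7.1667

E[payout] = 41·11/36 + 28·7/18 + 9·11/36
 = 451/36 + 98/9 + 11/4
 = 157/6
Net = 157/6 - 19 = 43/6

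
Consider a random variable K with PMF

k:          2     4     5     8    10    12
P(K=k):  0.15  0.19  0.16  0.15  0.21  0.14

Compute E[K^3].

562.08

E[K^3] = Σ k^3·P(K=k)
 = 8·0.15 + 64·0.19 + 125·0.16 + 512·0.15 + 1000·0.21 + 1728·0.14
 = 1.2 + 12.16 + 20 + 76.8 + 210 + 241.92
 = 562.08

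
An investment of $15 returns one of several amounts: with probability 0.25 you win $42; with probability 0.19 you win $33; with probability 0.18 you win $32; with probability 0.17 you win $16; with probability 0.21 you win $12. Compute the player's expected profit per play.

E[payout] = 42·0.25 + 33·0.19 + 32·0.18 + 16·0.17 + 12·0.21
 = 10.5 + 6.27 + 5.76 + 2.72 + 2.52
 = 27.77
Net = 27.77 - 15 = 12.77

12.77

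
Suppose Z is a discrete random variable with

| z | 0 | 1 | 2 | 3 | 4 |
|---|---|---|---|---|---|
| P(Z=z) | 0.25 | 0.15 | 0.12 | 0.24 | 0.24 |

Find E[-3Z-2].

E[-3Z-2] = Σ (-3z-2)·P(Z=z)
 = (-2)·0.25 + (-5)·0.15 + (-8)·0.12 + (-11)·0.24 + (-14)·0.24
 = (-0.5) + (-0.75) + (-0.96) + (-2.64) + (-3.36)
 = -8.21

-8.21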